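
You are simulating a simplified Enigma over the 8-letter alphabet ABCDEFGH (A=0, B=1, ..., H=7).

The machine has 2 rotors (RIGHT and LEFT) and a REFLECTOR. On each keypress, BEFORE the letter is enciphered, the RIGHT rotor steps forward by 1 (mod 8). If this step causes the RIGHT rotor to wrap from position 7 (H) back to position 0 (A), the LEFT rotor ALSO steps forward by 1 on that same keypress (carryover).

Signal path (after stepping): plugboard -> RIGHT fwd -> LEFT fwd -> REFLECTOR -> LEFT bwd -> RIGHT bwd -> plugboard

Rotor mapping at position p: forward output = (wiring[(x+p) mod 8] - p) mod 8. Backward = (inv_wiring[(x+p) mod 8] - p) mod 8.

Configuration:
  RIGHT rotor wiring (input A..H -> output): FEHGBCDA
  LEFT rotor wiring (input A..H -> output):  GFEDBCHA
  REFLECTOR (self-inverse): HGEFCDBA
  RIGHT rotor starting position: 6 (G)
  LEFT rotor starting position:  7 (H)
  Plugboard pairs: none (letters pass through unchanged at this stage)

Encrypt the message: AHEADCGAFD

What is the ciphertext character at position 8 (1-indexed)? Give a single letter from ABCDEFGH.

Char 1 ('A'): step: R->7, L=7; A->plug->A->R->B->L->H->refl->A->L'->H->R'->E->plug->E
Char 2 ('H'): step: R->0, L->0 (L advanced); H->plug->H->R->A->L->G->refl->B->L'->E->R'->B->plug->B
Char 3 ('E'): step: R->1, L=0; E->plug->E->R->B->L->F->refl->D->L'->D->R'->A->plug->A
Char 4 ('A'): step: R->2, L=0; A->plug->A->R->F->L->C->refl->E->L'->C->R'->H->plug->H
Char 5 ('D'): step: R->3, L=0; D->plug->D->R->A->L->G->refl->B->L'->E->R'->H->plug->H
Char 6 ('C'): step: R->4, L=0; C->plug->C->R->H->L->A->refl->H->L'->G->R'->B->plug->B
Char 7 ('G'): step: R->5, L=0; G->plug->G->R->B->L->F->refl->D->L'->D->R'->C->plug->C
Char 8 ('A'): step: R->6, L=0; A->plug->A->R->F->L->C->refl->E->L'->C->R'->B->plug->B

B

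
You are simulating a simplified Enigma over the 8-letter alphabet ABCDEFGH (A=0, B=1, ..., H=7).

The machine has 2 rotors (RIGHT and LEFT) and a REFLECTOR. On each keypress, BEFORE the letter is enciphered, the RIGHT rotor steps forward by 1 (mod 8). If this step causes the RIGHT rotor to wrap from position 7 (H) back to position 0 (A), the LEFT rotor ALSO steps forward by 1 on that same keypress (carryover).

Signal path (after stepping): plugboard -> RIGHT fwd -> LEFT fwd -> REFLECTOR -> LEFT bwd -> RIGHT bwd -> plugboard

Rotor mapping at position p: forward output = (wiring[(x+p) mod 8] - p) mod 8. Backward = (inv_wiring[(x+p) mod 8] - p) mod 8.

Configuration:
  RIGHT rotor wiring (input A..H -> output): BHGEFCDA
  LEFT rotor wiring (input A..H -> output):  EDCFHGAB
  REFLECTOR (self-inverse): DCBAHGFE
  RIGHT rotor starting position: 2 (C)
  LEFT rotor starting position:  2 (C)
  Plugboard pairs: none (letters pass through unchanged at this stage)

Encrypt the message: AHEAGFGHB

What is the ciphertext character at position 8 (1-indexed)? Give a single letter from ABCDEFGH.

Char 1 ('A'): step: R->3, L=2; A->plug->A->R->B->L->D->refl->A->L'->A->R'->D->plug->D
Char 2 ('H'): step: R->4, L=2; H->plug->H->R->A->L->A->refl->D->L'->B->R'->A->plug->A
Char 3 ('E'): step: R->5, L=2; E->plug->E->R->C->L->F->refl->G->L'->E->R'->D->plug->D
Char 4 ('A'): step: R->6, L=2; A->plug->A->R->F->L->H->refl->E->L'->D->R'->C->plug->C
Char 5 ('G'): step: R->7, L=2; G->plug->G->R->D->L->E->refl->H->L'->F->R'->E->plug->E
Char 6 ('F'): step: R->0, L->3 (L advanced); F->plug->F->R->C->L->D->refl->A->L'->G->R'->C->plug->C
Char 7 ('G'): step: R->1, L=3; G->plug->G->R->H->L->H->refl->E->L'->B->R'->E->plug->E
Char 8 ('H'): step: R->2, L=3; H->plug->H->R->F->L->B->refl->C->L'->A->R'->D->plug->D

D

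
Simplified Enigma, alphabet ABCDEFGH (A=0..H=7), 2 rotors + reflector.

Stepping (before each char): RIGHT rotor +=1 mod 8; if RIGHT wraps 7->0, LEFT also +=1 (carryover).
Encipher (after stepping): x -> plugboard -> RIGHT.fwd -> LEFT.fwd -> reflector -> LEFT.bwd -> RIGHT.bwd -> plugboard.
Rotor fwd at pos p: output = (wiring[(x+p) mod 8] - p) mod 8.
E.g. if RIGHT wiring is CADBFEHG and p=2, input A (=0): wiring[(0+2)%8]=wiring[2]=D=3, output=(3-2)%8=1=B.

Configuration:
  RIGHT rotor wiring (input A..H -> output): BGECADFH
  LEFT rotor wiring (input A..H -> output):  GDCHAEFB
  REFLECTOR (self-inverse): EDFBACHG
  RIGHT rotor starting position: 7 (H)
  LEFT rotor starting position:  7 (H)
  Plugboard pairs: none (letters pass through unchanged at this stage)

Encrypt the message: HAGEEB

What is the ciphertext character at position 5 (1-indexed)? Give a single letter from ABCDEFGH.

Char 1 ('H'): step: R->0, L->0 (L advanced); H->plug->H->R->H->L->B->refl->D->L'->B->R'->A->plug->A
Char 2 ('A'): step: R->1, L=0; A->plug->A->R->F->L->E->refl->A->L'->E->R'->F->plug->F
Char 3 ('G'): step: R->2, L=0; G->plug->G->R->H->L->B->refl->D->L'->B->R'->D->plug->D
Char 4 ('E'): step: R->3, L=0; E->plug->E->R->E->L->A->refl->E->L'->F->R'->B->plug->B
Char 5 ('E'): step: R->4, L=0; E->plug->E->R->F->L->E->refl->A->L'->E->R'->A->plug->A

A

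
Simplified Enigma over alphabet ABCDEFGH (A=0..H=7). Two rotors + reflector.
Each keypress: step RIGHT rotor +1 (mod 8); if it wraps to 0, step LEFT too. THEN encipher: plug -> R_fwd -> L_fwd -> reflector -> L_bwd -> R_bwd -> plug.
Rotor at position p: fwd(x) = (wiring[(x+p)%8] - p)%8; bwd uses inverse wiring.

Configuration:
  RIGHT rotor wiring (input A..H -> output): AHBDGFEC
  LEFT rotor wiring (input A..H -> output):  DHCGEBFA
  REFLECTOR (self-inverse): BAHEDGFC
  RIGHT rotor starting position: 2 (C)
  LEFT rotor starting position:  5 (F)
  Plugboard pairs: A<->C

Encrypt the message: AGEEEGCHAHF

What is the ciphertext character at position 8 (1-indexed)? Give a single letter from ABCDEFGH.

Char 1 ('A'): step: R->3, L=5; A->plug->C->R->C->L->D->refl->E->L'->A->R'->A->plug->C
Char 2 ('G'): step: R->4, L=5; G->plug->G->R->F->L->F->refl->G->L'->D->R'->F->plug->F
Char 3 ('E'): step: R->5, L=5; E->plug->E->R->C->L->D->refl->E->L'->A->R'->A->plug->C
Char 4 ('E'): step: R->6, L=5; E->plug->E->R->D->L->G->refl->F->L'->F->R'->F->plug->F
Char 5 ('E'): step: R->7, L=5; E->plug->E->R->E->L->C->refl->H->L'->H->R'->F->plug->F
Char 6 ('G'): step: R->0, L->6 (L advanced); G->plug->G->R->E->L->E->refl->D->L'->H->R'->B->plug->B
Char 7 ('C'): step: R->1, L=6; C->plug->A->R->G->L->G->refl->F->L'->C->R'->C->plug->A
Char 8 ('H'): step: R->2, L=6; H->plug->H->R->F->L->A->refl->B->L'->D->R'->D->plug->D

D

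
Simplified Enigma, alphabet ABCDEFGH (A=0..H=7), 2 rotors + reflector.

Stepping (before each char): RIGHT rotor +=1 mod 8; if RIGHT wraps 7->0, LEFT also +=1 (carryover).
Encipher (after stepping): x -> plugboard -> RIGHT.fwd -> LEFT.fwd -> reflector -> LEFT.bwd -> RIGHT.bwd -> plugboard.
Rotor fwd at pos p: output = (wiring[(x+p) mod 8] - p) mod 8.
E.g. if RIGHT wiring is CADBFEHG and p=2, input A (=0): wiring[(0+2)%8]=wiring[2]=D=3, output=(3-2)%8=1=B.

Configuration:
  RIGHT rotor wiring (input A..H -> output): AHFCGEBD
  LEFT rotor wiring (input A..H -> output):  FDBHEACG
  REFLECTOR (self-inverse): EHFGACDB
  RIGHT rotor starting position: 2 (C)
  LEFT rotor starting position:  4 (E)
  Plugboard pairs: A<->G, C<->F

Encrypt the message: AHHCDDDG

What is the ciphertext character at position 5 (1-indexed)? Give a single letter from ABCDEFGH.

Char 1 ('A'): step: R->3, L=4; A->plug->G->R->E->L->B->refl->H->L'->F->R'->F->plug->C
Char 2 ('H'): step: R->4, L=4; H->plug->H->R->G->L->F->refl->C->L'->D->R'->F->plug->C
Char 3 ('H'): step: R->5, L=4; H->plug->H->R->B->L->E->refl->A->L'->A->R'->F->plug->C
Char 4 ('C'): step: R->6, L=4; C->plug->F->R->E->L->B->refl->H->L'->F->R'->B->plug->B
Char 5 ('D'): step: R->7, L=4; D->plug->D->R->G->L->F->refl->C->L'->D->R'->E->plug->E

E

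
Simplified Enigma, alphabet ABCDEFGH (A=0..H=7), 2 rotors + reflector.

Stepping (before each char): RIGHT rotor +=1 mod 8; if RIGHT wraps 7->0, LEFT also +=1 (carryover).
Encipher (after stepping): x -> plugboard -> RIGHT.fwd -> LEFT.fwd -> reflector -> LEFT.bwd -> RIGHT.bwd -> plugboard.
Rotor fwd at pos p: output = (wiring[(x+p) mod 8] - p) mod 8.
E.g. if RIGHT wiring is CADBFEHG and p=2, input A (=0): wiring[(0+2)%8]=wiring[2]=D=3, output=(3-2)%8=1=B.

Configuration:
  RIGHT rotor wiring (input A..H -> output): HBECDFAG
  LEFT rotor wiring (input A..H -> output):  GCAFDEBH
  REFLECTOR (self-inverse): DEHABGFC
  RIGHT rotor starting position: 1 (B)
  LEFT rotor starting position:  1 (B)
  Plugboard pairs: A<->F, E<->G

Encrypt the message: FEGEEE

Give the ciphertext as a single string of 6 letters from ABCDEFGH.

Char 1 ('F'): step: R->2, L=1; F->plug->A->R->C->L->E->refl->B->L'->A->R'->B->plug->B
Char 2 ('E'): step: R->3, L=1; E->plug->G->R->G->L->G->refl->F->L'->H->R'->A->plug->F
Char 3 ('G'): step: R->4, L=1; G->plug->E->R->D->L->C->refl->H->L'->B->R'->B->plug->B
Char 4 ('E'): step: R->5, L=1; E->plug->G->R->F->L->A->refl->D->L'->E->R'->E->plug->G
Char 5 ('E'): step: R->6, L=1; E->plug->G->R->F->L->A->refl->D->L'->E->R'->F->plug->A
Char 6 ('E'): step: R->7, L=1; E->plug->G->R->G->L->G->refl->F->L'->H->R'->A->plug->F

Answer: BFBGAF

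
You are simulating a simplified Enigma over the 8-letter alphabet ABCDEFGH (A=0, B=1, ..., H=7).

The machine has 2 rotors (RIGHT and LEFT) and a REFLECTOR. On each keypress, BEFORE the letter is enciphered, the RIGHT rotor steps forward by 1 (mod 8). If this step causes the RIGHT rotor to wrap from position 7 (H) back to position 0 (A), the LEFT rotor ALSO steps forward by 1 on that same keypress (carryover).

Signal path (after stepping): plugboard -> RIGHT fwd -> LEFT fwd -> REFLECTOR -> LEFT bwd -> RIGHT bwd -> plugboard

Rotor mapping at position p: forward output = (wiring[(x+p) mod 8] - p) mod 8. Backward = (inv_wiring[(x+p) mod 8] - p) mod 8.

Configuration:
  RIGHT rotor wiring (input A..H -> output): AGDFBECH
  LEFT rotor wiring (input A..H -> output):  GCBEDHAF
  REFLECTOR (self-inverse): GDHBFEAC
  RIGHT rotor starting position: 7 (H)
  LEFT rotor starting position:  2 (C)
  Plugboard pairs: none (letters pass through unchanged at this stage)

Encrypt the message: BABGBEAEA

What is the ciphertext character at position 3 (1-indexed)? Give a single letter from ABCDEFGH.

Char 1 ('B'): step: R->0, L->3 (L advanced); B->plug->B->R->G->L->H->refl->C->L'->E->R'->F->plug->F
Char 2 ('A'): step: R->1, L=3; A->plug->A->R->F->L->D->refl->B->L'->A->R'->D->plug->D
Char 3 ('B'): step: R->2, L=3; B->plug->B->R->D->L->F->refl->E->L'->C->R'->D->plug->D

D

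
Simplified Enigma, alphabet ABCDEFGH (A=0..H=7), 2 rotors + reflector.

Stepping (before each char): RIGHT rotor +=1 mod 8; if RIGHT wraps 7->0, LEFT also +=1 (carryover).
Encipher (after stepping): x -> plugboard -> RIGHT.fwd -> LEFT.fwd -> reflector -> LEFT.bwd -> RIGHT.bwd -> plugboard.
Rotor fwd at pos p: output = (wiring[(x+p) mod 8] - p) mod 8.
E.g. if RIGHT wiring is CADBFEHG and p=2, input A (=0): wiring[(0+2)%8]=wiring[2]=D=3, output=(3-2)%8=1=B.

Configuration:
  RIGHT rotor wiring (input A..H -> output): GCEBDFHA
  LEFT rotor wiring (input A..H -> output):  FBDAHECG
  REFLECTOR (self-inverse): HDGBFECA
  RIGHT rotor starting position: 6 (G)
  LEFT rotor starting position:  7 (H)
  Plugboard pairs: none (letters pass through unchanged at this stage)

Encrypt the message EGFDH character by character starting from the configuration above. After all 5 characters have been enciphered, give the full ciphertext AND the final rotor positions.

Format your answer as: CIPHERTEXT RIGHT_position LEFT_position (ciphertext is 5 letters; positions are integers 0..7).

Char 1 ('E'): step: R->7, L=7; E->plug->E->R->C->L->C->refl->G->L'->B->R'->A->plug->A
Char 2 ('G'): step: R->0, L->0 (L advanced); G->plug->G->R->H->L->G->refl->C->L'->G->R'->A->plug->A
Char 3 ('F'): step: R->1, L=0; F->plug->F->R->G->L->C->refl->G->L'->H->R'->G->plug->G
Char 4 ('D'): step: R->2, L=0; D->plug->D->R->D->L->A->refl->H->L'->E->R'->G->plug->G
Char 5 ('H'): step: R->3, L=0; H->plug->H->R->B->L->B->refl->D->L'->C->R'->C->plug->C
Final: ciphertext=AAGGC, RIGHT=3, LEFT=0

Answer: AAGGC 3 0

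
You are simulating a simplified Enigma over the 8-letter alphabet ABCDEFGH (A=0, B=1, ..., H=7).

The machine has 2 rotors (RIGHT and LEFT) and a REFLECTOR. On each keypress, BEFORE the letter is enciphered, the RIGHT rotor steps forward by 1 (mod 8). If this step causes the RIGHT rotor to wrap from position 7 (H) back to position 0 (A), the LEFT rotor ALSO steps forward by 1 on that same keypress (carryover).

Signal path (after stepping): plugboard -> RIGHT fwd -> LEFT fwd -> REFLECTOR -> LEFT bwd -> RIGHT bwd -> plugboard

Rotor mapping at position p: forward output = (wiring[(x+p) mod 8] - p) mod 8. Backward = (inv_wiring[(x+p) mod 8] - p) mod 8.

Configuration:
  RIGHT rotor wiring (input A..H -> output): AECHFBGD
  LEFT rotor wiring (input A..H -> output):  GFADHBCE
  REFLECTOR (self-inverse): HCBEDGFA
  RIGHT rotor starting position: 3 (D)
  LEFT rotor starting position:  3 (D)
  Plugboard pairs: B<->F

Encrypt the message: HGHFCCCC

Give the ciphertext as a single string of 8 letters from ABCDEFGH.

Answer: BEACBEDE

Derivation:
Char 1 ('H'): step: R->4, L=3; H->plug->H->R->D->L->H->refl->A->L'->A->R'->F->plug->B
Char 2 ('G'): step: R->5, L=3; G->plug->G->R->C->L->G->refl->F->L'->H->R'->E->plug->E
Char 3 ('H'): step: R->6, L=3; H->plug->H->R->D->L->H->refl->A->L'->A->R'->A->plug->A
Char 4 ('F'): step: R->7, L=3; F->plug->B->R->B->L->E->refl->D->L'->F->R'->C->plug->C
Char 5 ('C'): step: R->0, L->4 (L advanced); C->plug->C->R->C->L->G->refl->F->L'->B->R'->F->plug->B
Char 6 ('C'): step: R->1, L=4; C->plug->C->R->G->L->E->refl->D->L'->A->R'->E->plug->E
Char 7 ('C'): step: R->2, L=4; C->plug->C->R->D->L->A->refl->H->L'->H->R'->D->plug->D
Char 8 ('C'): step: R->3, L=4; C->plug->C->R->G->L->E->refl->D->L'->A->R'->E->plug->E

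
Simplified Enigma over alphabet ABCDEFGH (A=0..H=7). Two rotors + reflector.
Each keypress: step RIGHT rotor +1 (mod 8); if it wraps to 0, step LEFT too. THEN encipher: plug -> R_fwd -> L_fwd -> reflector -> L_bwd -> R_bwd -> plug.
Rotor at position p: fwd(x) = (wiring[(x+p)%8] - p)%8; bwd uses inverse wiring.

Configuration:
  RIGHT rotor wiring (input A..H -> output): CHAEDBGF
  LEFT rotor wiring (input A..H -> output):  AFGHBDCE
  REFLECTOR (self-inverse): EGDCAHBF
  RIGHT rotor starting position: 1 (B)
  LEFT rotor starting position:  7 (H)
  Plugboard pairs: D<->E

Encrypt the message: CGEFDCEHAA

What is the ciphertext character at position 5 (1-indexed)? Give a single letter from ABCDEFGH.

Char 1 ('C'): step: R->2, L=7; C->plug->C->R->B->L->B->refl->G->L'->C->R'->B->plug->B
Char 2 ('G'): step: R->3, L=7; G->plug->G->R->E->L->A->refl->E->L'->G->R'->C->plug->C
Char 3 ('E'): step: R->4, L=7; E->plug->D->R->B->L->B->refl->G->L'->C->R'->C->plug->C
Char 4 ('F'): step: R->5, L=7; F->plug->F->R->D->L->H->refl->F->L'->A->R'->C->plug->C
Char 5 ('D'): step: R->6, L=7; D->plug->E->R->C->L->G->refl->B->L'->B->R'->D->plug->E

E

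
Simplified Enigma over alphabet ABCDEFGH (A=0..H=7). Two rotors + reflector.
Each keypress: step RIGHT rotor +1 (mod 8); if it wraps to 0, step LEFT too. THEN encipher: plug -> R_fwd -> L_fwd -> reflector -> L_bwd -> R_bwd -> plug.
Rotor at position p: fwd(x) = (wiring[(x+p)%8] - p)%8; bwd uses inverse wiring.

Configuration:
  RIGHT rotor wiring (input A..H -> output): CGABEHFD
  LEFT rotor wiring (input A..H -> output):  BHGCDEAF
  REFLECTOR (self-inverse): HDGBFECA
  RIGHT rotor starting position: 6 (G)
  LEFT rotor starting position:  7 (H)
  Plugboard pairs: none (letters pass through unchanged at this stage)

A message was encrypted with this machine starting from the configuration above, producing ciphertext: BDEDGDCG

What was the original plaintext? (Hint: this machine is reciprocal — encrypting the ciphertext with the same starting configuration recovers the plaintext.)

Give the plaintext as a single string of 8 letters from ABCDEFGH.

Answer: EBHBDHEH

Derivation:
Char 1 ('B'): step: R->7, L=7; B->plug->B->R->D->L->H->refl->A->L'->C->R'->E->plug->E
Char 2 ('D'): step: R->0, L->0 (L advanced); D->plug->D->R->B->L->H->refl->A->L'->G->R'->B->plug->B
Char 3 ('E'): step: R->1, L=0; E->plug->E->R->G->L->A->refl->H->L'->B->R'->H->plug->H
Char 4 ('D'): step: R->2, L=0; D->plug->D->R->F->L->E->refl->F->L'->H->R'->B->plug->B
Char 5 ('G'): step: R->3, L=0; G->plug->G->R->D->L->C->refl->G->L'->C->R'->D->plug->D
Char 6 ('D'): step: R->4, L=0; D->plug->D->R->H->L->F->refl->E->L'->F->R'->H->plug->H
Char 7 ('C'): step: R->5, L=0; C->plug->C->R->G->L->A->refl->H->L'->B->R'->E->plug->E
Char 8 ('G'): step: R->6, L=0; G->plug->G->R->G->L->A->refl->H->L'->B->R'->H->plug->H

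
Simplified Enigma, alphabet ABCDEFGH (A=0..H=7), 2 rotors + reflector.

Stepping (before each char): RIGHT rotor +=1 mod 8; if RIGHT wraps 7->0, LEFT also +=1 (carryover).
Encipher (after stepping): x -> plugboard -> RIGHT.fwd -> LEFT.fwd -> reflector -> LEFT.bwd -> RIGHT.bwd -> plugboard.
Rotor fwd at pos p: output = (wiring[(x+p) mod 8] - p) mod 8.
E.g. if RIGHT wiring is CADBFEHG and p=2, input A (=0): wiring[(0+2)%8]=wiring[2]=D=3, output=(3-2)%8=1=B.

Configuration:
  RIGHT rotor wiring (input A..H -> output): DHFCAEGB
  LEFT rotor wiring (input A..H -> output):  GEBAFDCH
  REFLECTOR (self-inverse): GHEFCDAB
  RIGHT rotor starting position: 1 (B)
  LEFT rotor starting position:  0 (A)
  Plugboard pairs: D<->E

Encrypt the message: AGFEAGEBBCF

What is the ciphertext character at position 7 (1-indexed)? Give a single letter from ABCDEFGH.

Char 1 ('A'): step: R->2, L=0; A->plug->A->R->D->L->A->refl->G->L'->A->R'->B->plug->B
Char 2 ('G'): step: R->3, L=0; G->plug->G->R->E->L->F->refl->D->L'->F->R'->B->plug->B
Char 3 ('F'): step: R->4, L=0; F->plug->F->R->D->L->A->refl->G->L'->A->R'->B->plug->B
Char 4 ('E'): step: R->5, L=0; E->plug->D->R->G->L->C->refl->E->L'->B->R'->B->plug->B
Char 5 ('A'): step: R->6, L=0; A->plug->A->R->A->L->G->refl->A->L'->D->R'->B->plug->B
Char 6 ('G'): step: R->7, L=0; G->plug->G->R->F->L->D->refl->F->L'->E->R'->B->plug->B
Char 7 ('E'): step: R->0, L->1 (L advanced); E->plug->D->R->C->L->H->refl->B->L'->F->R'->C->plug->C

C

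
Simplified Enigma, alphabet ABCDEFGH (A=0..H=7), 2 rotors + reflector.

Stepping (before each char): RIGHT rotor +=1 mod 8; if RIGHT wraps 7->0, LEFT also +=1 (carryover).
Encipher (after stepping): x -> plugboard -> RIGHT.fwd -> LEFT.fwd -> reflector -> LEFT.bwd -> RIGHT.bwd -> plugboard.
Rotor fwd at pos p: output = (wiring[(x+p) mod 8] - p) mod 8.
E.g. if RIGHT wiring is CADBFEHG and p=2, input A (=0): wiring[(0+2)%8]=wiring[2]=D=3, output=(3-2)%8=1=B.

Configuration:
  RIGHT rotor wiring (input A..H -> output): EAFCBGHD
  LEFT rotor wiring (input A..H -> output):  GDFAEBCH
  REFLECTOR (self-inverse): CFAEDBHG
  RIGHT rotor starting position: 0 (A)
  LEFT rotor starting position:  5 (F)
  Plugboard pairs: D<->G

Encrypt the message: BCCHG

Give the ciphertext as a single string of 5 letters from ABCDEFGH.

Char 1 ('B'): step: R->1, L=5; B->plug->B->R->E->L->G->refl->H->L'->H->R'->A->plug->A
Char 2 ('C'): step: R->2, L=5; C->plug->C->R->H->L->H->refl->G->L'->E->R'->D->plug->G
Char 3 ('C'): step: R->3, L=5; C->plug->C->R->D->L->B->refl->F->L'->B->R'->F->plug->F
Char 4 ('H'): step: R->4, L=5; H->plug->H->R->G->L->D->refl->E->L'->A->R'->E->plug->E
Char 5 ('G'): step: R->5, L=5; G->plug->D->R->H->L->H->refl->G->L'->E->R'->H->plug->H

Answer: AGFEH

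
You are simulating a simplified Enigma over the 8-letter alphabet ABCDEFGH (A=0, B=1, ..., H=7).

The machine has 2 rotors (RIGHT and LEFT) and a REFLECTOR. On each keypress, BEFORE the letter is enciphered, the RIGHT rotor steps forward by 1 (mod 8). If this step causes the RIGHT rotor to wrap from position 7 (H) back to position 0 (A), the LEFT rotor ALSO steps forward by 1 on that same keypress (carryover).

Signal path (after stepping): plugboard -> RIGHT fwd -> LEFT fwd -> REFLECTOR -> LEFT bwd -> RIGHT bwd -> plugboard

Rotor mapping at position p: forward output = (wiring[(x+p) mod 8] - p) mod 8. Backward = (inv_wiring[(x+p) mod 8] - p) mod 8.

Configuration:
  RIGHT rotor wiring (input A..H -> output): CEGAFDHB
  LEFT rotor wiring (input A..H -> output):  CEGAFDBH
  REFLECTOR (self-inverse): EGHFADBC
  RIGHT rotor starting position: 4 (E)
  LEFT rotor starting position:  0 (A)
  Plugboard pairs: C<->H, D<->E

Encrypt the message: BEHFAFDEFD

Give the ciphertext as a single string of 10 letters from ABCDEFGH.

Char 1 ('B'): step: R->5, L=0; B->plug->B->R->C->L->G->refl->B->L'->G->R'->A->plug->A
Char 2 ('E'): step: R->6, L=0; E->plug->D->R->G->L->B->refl->G->L'->C->R'->F->plug->F
Char 3 ('H'): step: R->7, L=0; H->plug->C->R->F->L->D->refl->F->L'->E->R'->G->plug->G
Char 4 ('F'): step: R->0, L->1 (L advanced); F->plug->F->R->D->L->E->refl->A->L'->F->R'->E->plug->D
Char 5 ('A'): step: R->1, L=1; A->plug->A->R->D->L->E->refl->A->L'->F->R'->B->plug->B
Char 6 ('F'): step: R->2, L=1; F->plug->F->R->H->L->B->refl->G->L'->G->R'->B->plug->B
Char 7 ('D'): step: R->3, L=1; D->plug->E->R->G->L->G->refl->B->L'->H->R'->F->plug->F
Char 8 ('E'): step: R->4, L=1; E->plug->D->R->F->L->A->refl->E->L'->D->R'->C->plug->H
Char 9 ('F'): step: R->5, L=1; F->plug->F->R->B->L->F->refl->D->L'->A->R'->H->plug->C
Char 10 ('D'): step: R->6, L=1; D->plug->E->R->A->L->D->refl->F->L'->B->R'->A->plug->A

Answer: AFGDBBFHCA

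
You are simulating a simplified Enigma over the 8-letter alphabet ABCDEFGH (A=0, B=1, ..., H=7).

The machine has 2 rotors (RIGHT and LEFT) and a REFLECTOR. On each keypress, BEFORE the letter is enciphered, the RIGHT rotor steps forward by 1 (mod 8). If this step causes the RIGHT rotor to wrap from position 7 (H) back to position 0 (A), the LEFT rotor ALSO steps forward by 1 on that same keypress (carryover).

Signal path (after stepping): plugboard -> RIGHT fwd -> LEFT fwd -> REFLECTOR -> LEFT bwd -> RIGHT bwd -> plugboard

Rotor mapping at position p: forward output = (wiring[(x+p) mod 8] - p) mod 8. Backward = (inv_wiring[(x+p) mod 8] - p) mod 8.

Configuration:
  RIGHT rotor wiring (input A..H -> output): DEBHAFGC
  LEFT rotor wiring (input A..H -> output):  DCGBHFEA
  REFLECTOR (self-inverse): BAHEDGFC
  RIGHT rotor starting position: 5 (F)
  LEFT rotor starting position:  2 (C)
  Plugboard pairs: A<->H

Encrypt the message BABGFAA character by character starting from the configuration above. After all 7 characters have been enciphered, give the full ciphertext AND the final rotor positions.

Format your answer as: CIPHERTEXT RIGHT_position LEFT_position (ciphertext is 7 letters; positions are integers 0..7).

Answer: FGEDECG 4 3

Derivation:
Char 1 ('B'): step: R->6, L=2; B->plug->B->R->E->L->C->refl->H->L'->B->R'->F->plug->F
Char 2 ('A'): step: R->7, L=2; A->plug->H->R->H->L->A->refl->B->L'->G->R'->G->plug->G
Char 3 ('B'): step: R->0, L->3 (L advanced); B->plug->B->R->E->L->F->refl->G->L'->A->R'->E->plug->E
Char 4 ('G'): step: R->1, L=3; G->plug->G->R->B->L->E->refl->D->L'->H->R'->D->plug->D
Char 5 ('F'): step: R->2, L=3; F->plug->F->R->A->L->G->refl->F->L'->E->R'->E->plug->E
Char 6 ('A'): step: R->3, L=3; A->plug->H->R->G->L->H->refl->C->L'->C->R'->C->plug->C
Char 7 ('A'): step: R->4, L=3; A->plug->H->R->D->L->B->refl->A->L'->F->R'->G->plug->G
Final: ciphertext=FGEDECG, RIGHT=4, LEFT=3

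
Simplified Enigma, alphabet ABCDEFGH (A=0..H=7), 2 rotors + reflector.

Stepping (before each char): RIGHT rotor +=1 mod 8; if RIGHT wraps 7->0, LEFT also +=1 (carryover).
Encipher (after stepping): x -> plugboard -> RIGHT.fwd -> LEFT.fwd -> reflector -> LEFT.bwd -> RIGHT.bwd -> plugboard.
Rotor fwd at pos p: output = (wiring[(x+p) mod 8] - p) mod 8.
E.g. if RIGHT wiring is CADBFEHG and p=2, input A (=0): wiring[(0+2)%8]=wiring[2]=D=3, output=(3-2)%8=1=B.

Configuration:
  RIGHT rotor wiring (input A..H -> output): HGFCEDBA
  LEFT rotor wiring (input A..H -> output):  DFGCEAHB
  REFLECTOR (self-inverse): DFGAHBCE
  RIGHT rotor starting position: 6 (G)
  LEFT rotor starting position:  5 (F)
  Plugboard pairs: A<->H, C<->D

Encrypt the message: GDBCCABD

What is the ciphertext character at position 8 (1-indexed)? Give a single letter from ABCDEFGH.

Char 1 ('G'): step: R->7, L=5; G->plug->G->R->E->L->A->refl->D->L'->A->R'->B->plug->B
Char 2 ('D'): step: R->0, L->6 (L advanced); D->plug->C->R->F->L->E->refl->H->L'->D->R'->F->plug->F
Char 3 ('B'): step: R->1, L=6; B->plug->B->R->E->L->A->refl->D->L'->B->R'->C->plug->D
Char 4 ('C'): step: R->2, L=6; C->plug->D->R->B->L->D->refl->A->L'->E->R'->H->plug->A
Char 5 ('C'): step: R->3, L=6; C->plug->D->R->G->L->G->refl->C->L'->H->R'->A->plug->H
Char 6 ('A'): step: R->4, L=6; A->plug->H->R->G->L->G->refl->C->L'->H->R'->B->plug->B
Char 7 ('B'): step: R->5, L=6; B->plug->B->R->E->L->A->refl->D->L'->B->R'->E->plug->E
Char 8 ('D'): step: R->6, L=6; D->plug->C->R->B->L->D->refl->A->L'->E->R'->F->plug->F

F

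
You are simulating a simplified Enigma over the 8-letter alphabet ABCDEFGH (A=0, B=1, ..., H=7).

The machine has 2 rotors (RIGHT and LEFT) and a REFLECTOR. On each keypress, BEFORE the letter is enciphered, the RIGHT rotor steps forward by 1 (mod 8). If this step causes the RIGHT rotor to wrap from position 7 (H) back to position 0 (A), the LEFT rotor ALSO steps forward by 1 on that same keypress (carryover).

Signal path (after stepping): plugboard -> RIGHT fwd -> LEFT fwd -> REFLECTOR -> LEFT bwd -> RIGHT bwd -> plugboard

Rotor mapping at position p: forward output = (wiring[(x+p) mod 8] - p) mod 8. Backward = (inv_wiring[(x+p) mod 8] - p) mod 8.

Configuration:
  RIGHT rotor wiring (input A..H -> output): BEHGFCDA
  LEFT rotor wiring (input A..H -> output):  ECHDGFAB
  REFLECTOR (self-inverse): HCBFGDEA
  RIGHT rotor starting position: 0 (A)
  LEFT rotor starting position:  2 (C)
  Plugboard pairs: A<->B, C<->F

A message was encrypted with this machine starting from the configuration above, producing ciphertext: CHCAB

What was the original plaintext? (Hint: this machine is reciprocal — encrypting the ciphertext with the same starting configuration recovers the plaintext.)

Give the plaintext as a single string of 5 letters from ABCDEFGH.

Answer: DAGBE

Derivation:
Char 1 ('C'): step: R->1, L=2; C->plug->F->R->C->L->E->refl->G->L'->E->R'->D->plug->D
Char 2 ('H'): step: R->2, L=2; H->plug->H->R->C->L->E->refl->G->L'->E->R'->B->plug->A
Char 3 ('C'): step: R->3, L=2; C->plug->F->R->G->L->C->refl->B->L'->B->R'->G->plug->G
Char 4 ('A'): step: R->4, L=2; A->plug->B->R->G->L->C->refl->B->L'->B->R'->A->plug->B
Char 5 ('B'): step: R->5, L=2; B->plug->A->R->F->L->H->refl->A->L'->H->R'->E->plug->E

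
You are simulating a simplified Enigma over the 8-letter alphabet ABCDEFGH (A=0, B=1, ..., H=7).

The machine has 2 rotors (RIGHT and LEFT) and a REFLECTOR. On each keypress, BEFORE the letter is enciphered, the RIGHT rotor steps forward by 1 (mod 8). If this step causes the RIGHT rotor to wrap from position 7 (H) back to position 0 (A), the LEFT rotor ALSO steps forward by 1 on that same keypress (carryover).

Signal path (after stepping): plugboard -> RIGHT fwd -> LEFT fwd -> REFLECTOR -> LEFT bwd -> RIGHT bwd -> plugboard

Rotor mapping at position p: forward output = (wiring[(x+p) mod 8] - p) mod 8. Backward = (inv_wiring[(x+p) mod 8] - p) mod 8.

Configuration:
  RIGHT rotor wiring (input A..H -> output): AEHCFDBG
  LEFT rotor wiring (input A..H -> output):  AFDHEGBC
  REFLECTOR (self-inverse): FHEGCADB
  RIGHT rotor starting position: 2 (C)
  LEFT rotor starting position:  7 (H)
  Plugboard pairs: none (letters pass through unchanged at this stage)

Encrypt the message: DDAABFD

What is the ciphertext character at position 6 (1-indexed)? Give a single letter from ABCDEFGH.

Char 1 ('D'): step: R->3, L=7; D->plug->D->R->G->L->H->refl->B->L'->B->R'->G->plug->G
Char 2 ('D'): step: R->4, L=7; D->plug->D->R->C->L->G->refl->D->L'->A->R'->F->plug->F
Char 3 ('A'): step: R->5, L=7; A->plug->A->R->G->L->H->refl->B->L'->B->R'->C->plug->C
Char 4 ('A'): step: R->6, L=7; A->plug->A->R->D->L->E->refl->C->L'->H->R'->G->plug->G
Char 5 ('B'): step: R->7, L=7; B->plug->B->R->B->L->B->refl->H->L'->G->R'->F->plug->F
Char 6 ('F'): step: R->0, L->0 (L advanced); F->plug->F->R->D->L->H->refl->B->L'->G->R'->H->plug->H

H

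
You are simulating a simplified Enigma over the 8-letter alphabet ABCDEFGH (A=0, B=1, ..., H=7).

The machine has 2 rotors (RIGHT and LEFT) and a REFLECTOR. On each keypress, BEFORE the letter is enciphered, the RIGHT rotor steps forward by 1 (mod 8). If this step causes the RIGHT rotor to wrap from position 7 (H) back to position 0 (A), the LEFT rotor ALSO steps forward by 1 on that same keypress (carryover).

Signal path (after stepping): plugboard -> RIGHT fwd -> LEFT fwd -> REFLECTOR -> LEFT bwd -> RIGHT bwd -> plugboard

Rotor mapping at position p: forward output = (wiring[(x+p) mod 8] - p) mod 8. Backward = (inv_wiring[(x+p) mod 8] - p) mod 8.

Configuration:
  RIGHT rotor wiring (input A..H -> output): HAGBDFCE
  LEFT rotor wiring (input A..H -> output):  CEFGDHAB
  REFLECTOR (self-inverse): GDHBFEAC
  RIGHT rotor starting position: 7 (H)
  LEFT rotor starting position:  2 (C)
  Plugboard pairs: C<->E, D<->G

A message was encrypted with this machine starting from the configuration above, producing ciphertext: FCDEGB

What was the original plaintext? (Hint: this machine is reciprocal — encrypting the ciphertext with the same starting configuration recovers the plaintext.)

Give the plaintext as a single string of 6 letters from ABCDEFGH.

Answer: AFBHEE

Derivation:
Char 1 ('F'): step: R->0, L->3 (L advanced); F->plug->F->R->F->L->H->refl->C->L'->H->R'->A->plug->A
Char 2 ('C'): step: R->1, L=3; C->plug->E->R->E->L->G->refl->A->L'->B->R'->F->plug->F
Char 3 ('D'): step: R->2, L=3; D->plug->G->R->F->L->H->refl->C->L'->H->R'->B->plug->B
Char 4 ('E'): step: R->3, L=3; E->plug->C->R->C->L->E->refl->F->L'->D->R'->H->plug->H
Char 5 ('G'): step: R->4, L=3; G->plug->D->R->A->L->D->refl->B->L'->G->R'->C->plug->E
Char 6 ('B'): step: R->5, L=3; B->plug->B->R->F->L->H->refl->C->L'->H->R'->C->plug->E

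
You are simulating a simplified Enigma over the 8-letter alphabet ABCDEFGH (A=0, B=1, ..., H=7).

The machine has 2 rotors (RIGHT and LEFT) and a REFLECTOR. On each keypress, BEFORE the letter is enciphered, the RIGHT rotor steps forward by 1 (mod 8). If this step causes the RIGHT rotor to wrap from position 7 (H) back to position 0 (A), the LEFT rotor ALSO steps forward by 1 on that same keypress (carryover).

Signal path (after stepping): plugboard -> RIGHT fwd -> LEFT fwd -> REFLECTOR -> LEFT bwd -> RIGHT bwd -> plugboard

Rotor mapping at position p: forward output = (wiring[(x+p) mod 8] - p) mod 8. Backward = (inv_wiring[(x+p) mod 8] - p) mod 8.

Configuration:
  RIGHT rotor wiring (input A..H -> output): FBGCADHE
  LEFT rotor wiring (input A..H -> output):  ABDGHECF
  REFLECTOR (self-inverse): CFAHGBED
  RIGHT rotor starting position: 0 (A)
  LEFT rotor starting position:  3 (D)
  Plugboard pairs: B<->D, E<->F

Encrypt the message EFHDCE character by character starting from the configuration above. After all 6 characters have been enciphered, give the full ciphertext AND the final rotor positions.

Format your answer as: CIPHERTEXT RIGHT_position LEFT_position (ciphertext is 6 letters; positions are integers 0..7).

Char 1 ('E'): step: R->1, L=3; E->plug->F->R->G->L->G->refl->E->L'->B->R'->C->plug->C
Char 2 ('F'): step: R->2, L=3; F->plug->E->R->F->L->F->refl->B->L'->C->R'->F->plug->E
Char 3 ('H'): step: R->3, L=3; H->plug->H->R->D->L->H->refl->D->L'->A->R'->C->plug->C
Char 4 ('D'): step: R->4, L=3; D->plug->B->R->H->L->A->refl->C->L'->E->R'->A->plug->A
Char 5 ('C'): step: R->5, L=3; C->plug->C->R->H->L->A->refl->C->L'->E->R'->E->plug->F
Char 6 ('E'): step: R->6, L=3; E->plug->F->R->E->L->C->refl->A->L'->H->R'->C->plug->C
Final: ciphertext=CECAFC, RIGHT=6, LEFT=3

Answer: CECAFC 6 3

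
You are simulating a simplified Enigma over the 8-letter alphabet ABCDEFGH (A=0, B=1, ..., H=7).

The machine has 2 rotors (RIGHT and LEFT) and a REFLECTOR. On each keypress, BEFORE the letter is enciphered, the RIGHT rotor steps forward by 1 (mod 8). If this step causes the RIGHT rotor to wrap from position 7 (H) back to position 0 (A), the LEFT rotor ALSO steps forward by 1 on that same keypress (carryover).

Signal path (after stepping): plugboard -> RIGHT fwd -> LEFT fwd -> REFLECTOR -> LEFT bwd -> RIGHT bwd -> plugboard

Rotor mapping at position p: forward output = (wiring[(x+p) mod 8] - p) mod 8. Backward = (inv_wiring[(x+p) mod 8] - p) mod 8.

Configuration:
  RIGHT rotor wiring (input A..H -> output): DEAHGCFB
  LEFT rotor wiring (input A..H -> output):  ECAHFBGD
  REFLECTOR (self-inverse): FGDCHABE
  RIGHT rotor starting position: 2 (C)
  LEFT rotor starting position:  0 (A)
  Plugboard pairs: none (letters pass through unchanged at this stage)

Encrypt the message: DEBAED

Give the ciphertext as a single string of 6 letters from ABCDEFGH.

Char 1 ('D'): step: R->3, L=0; D->plug->D->R->C->L->A->refl->F->L'->E->R'->A->plug->A
Char 2 ('E'): step: R->4, L=0; E->plug->E->R->H->L->D->refl->C->L'->B->R'->C->plug->C
Char 3 ('B'): step: R->5, L=0; B->plug->B->R->A->L->E->refl->H->L'->D->R'->F->plug->F
Char 4 ('A'): step: R->6, L=0; A->plug->A->R->H->L->D->refl->C->L'->B->R'->F->plug->F
Char 5 ('E'): step: R->7, L=0; E->plug->E->R->A->L->E->refl->H->L'->D->R'->G->plug->G
Char 6 ('D'): step: R->0, L->1 (L advanced); D->plug->D->R->H->L->D->refl->C->L'->G->R'->E->plug->E

Answer: ACFFGE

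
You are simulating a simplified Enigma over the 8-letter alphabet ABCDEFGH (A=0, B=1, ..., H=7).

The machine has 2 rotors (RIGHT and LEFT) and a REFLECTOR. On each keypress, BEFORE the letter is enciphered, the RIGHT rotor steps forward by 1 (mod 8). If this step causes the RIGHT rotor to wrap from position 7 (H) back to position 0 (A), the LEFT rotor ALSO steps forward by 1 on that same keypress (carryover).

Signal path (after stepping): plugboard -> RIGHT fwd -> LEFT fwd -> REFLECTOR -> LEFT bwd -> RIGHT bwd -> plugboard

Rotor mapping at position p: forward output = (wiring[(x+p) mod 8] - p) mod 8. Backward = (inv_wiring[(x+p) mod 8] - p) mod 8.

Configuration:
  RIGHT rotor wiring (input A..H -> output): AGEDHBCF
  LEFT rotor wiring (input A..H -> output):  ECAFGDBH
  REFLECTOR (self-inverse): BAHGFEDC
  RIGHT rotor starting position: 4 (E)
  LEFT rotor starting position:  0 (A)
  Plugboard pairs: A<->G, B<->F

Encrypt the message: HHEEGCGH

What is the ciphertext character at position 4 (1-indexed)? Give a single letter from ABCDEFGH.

Char 1 ('H'): step: R->5, L=0; H->plug->H->R->C->L->A->refl->B->L'->G->R'->G->plug->A
Char 2 ('H'): step: R->6, L=0; H->plug->H->R->D->L->F->refl->E->L'->A->R'->D->plug->D
Char 3 ('E'): step: R->7, L=0; E->plug->E->R->E->L->G->refl->D->L'->F->R'->D->plug->D
Char 4 ('E'): step: R->0, L->1 (L advanced); E->plug->E->R->H->L->D->refl->G->L'->G->R'->B->plug->F

F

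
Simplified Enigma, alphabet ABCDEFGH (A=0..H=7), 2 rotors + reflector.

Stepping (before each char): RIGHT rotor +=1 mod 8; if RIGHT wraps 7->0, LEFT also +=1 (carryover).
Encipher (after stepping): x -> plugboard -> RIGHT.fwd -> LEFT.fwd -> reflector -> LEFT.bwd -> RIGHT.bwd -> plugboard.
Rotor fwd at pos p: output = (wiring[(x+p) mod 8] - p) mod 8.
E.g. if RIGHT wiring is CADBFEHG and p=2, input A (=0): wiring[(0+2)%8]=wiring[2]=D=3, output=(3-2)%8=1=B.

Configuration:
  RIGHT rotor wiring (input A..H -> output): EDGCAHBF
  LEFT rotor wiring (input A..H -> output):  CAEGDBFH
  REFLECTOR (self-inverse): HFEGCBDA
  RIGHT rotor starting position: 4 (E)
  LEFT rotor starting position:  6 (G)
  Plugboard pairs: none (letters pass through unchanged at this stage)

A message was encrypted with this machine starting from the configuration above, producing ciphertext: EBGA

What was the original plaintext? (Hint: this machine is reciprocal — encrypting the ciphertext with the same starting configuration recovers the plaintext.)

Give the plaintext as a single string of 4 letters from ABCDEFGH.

Char 1 ('E'): step: R->5, L=6; E->plug->E->R->G->L->F->refl->B->L'->B->R'->F->plug->F
Char 2 ('B'): step: R->6, L=6; B->plug->B->R->H->L->D->refl->G->L'->E->R'->F->plug->F
Char 3 ('G'): step: R->7, L=6; G->plug->G->R->A->L->H->refl->A->L'->F->R'->B->plug->B
Char 4 ('A'): step: R->0, L->7 (L advanced); A->plug->A->R->E->L->H->refl->A->L'->A->R'->E->plug->E

Answer: FFBE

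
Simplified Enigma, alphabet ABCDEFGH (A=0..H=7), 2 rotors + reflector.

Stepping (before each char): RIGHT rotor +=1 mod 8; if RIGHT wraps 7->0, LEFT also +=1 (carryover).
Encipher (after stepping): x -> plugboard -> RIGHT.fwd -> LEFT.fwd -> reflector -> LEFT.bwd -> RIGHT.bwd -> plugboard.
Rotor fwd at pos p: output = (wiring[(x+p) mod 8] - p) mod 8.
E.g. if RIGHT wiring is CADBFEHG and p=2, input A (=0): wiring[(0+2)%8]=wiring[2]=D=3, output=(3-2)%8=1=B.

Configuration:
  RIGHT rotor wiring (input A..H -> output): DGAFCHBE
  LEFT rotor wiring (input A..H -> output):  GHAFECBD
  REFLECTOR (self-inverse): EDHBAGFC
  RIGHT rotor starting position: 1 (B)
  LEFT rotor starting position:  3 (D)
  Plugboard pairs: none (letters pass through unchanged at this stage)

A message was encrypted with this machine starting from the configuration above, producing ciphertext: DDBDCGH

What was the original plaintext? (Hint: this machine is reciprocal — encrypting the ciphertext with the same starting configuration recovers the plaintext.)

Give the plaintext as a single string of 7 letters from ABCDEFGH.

Answer: GCEBHHA

Derivation:
Char 1 ('D'): step: R->2, L=3; D->plug->D->R->F->L->D->refl->B->L'->B->R'->G->plug->G
Char 2 ('D'): step: R->3, L=3; D->plug->D->R->G->L->E->refl->A->L'->E->R'->C->plug->C
Char 3 ('B'): step: R->4, L=3; B->plug->B->R->D->L->G->refl->F->L'->H->R'->E->plug->E
Char 4 ('D'): step: R->5, L=3; D->plug->D->R->G->L->E->refl->A->L'->E->R'->B->plug->B
Char 5 ('C'): step: R->6, L=3; C->plug->C->R->F->L->D->refl->B->L'->B->R'->H->plug->H
Char 6 ('G'): step: R->7, L=3; G->plug->G->R->A->L->C->refl->H->L'->C->R'->H->plug->H
Char 7 ('H'): step: R->0, L->4 (L advanced); H->plug->H->R->E->L->C->refl->H->L'->D->R'->A->plug->A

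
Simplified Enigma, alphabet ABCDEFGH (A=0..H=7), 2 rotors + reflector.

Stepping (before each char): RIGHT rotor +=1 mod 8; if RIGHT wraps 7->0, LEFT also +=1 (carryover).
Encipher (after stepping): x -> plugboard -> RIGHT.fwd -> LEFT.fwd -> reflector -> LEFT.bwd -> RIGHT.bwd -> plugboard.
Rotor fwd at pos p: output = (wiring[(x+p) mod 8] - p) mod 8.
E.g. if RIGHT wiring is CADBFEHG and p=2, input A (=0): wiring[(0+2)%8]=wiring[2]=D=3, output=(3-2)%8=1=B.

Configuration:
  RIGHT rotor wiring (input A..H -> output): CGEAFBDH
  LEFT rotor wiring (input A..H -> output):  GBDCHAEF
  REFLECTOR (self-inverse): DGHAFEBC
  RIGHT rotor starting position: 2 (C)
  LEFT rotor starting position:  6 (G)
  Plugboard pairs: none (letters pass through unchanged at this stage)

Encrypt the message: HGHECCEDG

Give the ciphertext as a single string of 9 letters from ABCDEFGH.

Char 1 ('H'): step: R->3, L=6; H->plug->H->R->B->L->H->refl->C->L'->H->R'->F->plug->F
Char 2 ('G'): step: R->4, L=6; G->plug->G->R->A->L->G->refl->B->L'->G->R'->E->plug->E
Char 3 ('H'): step: R->5, L=6; H->plug->H->R->A->L->G->refl->B->L'->G->R'->B->plug->B
Char 4 ('E'): step: R->6, L=6; E->plug->E->R->G->L->B->refl->G->L'->A->R'->D->plug->D
Char 5 ('C'): step: R->7, L=6; C->plug->C->R->H->L->C->refl->H->L'->B->R'->E->plug->E
Char 6 ('C'): step: R->0, L->7 (L advanced); C->plug->C->R->E->L->D->refl->A->L'->F->R'->E->plug->E
Char 7 ('E'): step: R->1, L=7; E->plug->E->R->A->L->G->refl->B->L'->G->R'->G->plug->G
Char 8 ('D'): step: R->2, L=7; D->plug->D->R->H->L->F->refl->E->L'->D->R'->C->plug->C
Char 9 ('G'): step: R->3, L=7; G->plug->G->R->D->L->E->refl->F->L'->H->R'->F->plug->F

Answer: FEBDEEGCF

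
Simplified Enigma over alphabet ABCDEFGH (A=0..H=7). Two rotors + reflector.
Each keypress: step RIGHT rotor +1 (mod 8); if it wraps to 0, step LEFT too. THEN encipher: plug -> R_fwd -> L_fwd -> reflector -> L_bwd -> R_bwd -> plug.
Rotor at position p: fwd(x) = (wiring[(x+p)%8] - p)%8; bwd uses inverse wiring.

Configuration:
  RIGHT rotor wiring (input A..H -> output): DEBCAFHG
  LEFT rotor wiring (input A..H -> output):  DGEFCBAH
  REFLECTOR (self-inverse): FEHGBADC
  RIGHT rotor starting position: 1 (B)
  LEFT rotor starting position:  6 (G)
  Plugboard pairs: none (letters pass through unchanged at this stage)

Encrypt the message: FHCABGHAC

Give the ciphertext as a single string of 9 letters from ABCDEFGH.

Answer: AGDGCFDBH

Derivation:
Char 1 ('F'): step: R->2, L=6; F->plug->F->R->E->L->G->refl->D->L'->H->R'->A->plug->A
Char 2 ('H'): step: R->3, L=6; H->plug->H->R->G->L->E->refl->B->L'->B->R'->G->plug->G
Char 3 ('C'): step: R->4, L=6; C->plug->C->R->D->L->A->refl->F->L'->C->R'->D->plug->D
Char 4 ('A'): step: R->5, L=6; A->plug->A->R->A->L->C->refl->H->L'->F->R'->G->plug->G
Char 5 ('B'): step: R->6, L=6; B->plug->B->R->A->L->C->refl->H->L'->F->R'->C->plug->C
Char 6 ('G'): step: R->7, L=6; G->plug->G->R->G->L->E->refl->B->L'->B->R'->F->plug->F
Char 7 ('H'): step: R->0, L->7 (L advanced); H->plug->H->R->G->L->C->refl->H->L'->C->R'->D->plug->D
Char 8 ('A'): step: R->1, L=7; A->plug->A->R->D->L->F->refl->A->L'->A->R'->B->plug->B
Char 9 ('C'): step: R->2, L=7; C->plug->C->R->G->L->C->refl->H->L'->C->R'->H->plug->H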